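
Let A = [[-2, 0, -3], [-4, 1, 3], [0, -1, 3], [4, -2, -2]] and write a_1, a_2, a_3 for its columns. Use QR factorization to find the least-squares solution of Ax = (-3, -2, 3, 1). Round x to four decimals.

x = (0.6623, -0.2807, 0.6579)

a_1 = (-2, -4, 0, 4); ‖a_1‖ = 6.0000, so q_1 = (-0.3333, -0.6667, 0.0000, 0.6667).
q_1·a_2 = (-0.3333)·0 + (-0.6667)·1 + 0.0000·(-1) + 0.6667·(-2) = -2.0000.
u_2 = a_2 + 2.0000·q_1 = (-0.6667, -0.3333, -1.0000, -0.6667).
‖u_2‖ = 1.4142, so q_2 = (-0.4714, -0.2357, -0.7071, -0.4714).
q_1·a_3 = (-0.3333)·(-3) + (-0.6667)·3 + 0.0000·3 + 0.6667·(-2) = -2.3333; q_2·a_3 = (-0.4714)·(-3) + (-0.2357)·3 + (-0.7071)·3 + (-0.4714)·(-2) = -0.4714.
u_3 = a_3 + 2.3333·q_1 + 0.4714·q_2 = (-4.0000, 1.3333, 2.6667, -0.6667).
‖u_3‖ = 5.0332, so q_3 = (-0.7947, 0.2649, 0.5298, -0.1325).
Qᵀb = (3.0000, -0.7071, 3.3113).
Back-substitute: x_3 = 3.3113/5.0332 = 0.6579.
x_2 = (-0.7071 + 0.4714·0.6579)/1.4142 = -0.2807.
x_1 = (3.0000 + 2.0000·(-0.2807) + 2.3333·0.6579)/6.0000 = 0.6623.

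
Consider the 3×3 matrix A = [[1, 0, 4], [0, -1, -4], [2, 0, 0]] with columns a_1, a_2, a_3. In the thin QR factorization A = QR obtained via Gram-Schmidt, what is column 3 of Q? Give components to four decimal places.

q_3 = (0.8944, 0.0000, -0.4472)

a_1 = (1, 0, 2); ‖a_1‖ = 2.2361, so q_1 = (0.4472, 0.0000, 0.8944).
q_1·a_2 = 0.4472·0 + 0.0000·(-1) + 0.8944·0 = 0.0000.
u_2 = a_2 + 0.0000·q_1 = (0.0000, -1.0000, 0.0000).
‖u_2‖ = 1.0000, so q_2 = (0.0000, -1.0000, 0.0000).
q_1·a_3 = 0.4472·4 + 0.0000·(-4) + 0.8944·0 = 1.7889; q_2·a_3 = 0.0000·4 + (-1.0000)·(-4) + 0.0000·0 = 4.0000.
u_3 = a_3 − 1.7889·q_1 − 4.0000·q_2 = (3.2000, 0.0000, -1.6000).
‖u_3‖ = 3.5777, so q_3 = (0.8944, 0.0000, -0.4472).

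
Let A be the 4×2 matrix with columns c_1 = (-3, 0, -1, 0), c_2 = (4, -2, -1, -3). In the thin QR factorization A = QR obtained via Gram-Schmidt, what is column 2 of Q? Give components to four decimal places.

q_2 = (0.1655, -0.4727, -0.4964, -0.7091)

q_1 = c_1/‖c_1‖ = (-3, 0, -1, 0)/3.1623 = (-0.9487, 0.0000, -0.3162, 0.0000).
r_{12} = q_1·c_2 = -3.4785.
u_2 = c_2 + 3.4785·q_1 = (0.7000, -2.0000, -2.1000, -3.0000).
‖u_2‖ = 4.2308, so q_2 = (0.1655, -0.4727, -0.4964, -0.7091).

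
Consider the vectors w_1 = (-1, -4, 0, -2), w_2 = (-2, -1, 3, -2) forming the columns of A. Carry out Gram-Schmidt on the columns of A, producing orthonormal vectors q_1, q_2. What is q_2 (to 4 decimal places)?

q_2 = (-0.4188, 0.2487, 0.8245, -0.2879)

w_1 = (-1, -4, 0, -2); ‖w_1‖ = 4.5826, so q_1 = (-0.2182, -0.8729, 0.0000, -0.4364).
q_1·w_2 = (-0.2182)·(-2) + (-0.8729)·(-1) + 0.0000·3 + (-0.4364)·(-2) = 2.1822.
u_2 = w_2 − 2.1822·q_1 = (-1.5238, 0.9048, 3.0000, -1.0476).
‖u_2‖ = 3.6384, so q_2 = (-0.4188, 0.2487, 0.8245, -0.2879).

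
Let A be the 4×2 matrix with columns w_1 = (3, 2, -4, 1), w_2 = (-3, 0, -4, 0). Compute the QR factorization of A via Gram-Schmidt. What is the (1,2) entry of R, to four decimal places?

r_{12} = 1.2780

w_1 = (3, 2, -4, 1); ‖w_1‖ = 5.4772, so q_1 = (0.5477, 0.3651, -0.7303, 0.1826).
r_{12} = q_1·w_2 = 1.2780.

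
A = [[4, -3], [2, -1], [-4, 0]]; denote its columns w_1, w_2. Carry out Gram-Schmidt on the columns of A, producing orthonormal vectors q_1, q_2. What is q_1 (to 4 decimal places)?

q_1 = w_1/‖w_1‖ = (4, 2, -4)/6.0000 = (0.6667, 0.3333, -0.6667).

q_1 = (0.6667, 0.3333, -0.6667)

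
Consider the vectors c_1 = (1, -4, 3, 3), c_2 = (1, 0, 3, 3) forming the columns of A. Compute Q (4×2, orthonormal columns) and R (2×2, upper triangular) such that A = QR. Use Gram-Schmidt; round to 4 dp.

Q = [[0.1690, 0.1551], [-0.6761, 0.7368], [0.5071, 0.4653], [0.5071, 0.4653]], R = [[5.9161, 3.2116], [0.0000, 2.9472]]

q_1 = c_1/‖c_1‖ = (1, -4, 3, 3)/5.9161 = (0.1690, -0.6761, 0.5071, 0.5071).
r_{12} = q_1·c_2 = 3.2116.
u_2 = c_2 − 3.2116·q_1 = (0.4571, 2.1714, 1.3714, 1.3714).
‖u_2‖ = 2.9472, so q_2 = (0.1551, 0.7368, 0.4653, 0.4653).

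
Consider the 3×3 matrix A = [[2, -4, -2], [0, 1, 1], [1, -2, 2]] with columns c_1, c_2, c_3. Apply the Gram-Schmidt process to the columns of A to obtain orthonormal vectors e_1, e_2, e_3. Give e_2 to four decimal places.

e_2 = (0.0000, 1.0000, 0.0000)

c_1 = (2, 0, 1); ‖c_1‖ = 2.2361, so e_1 = (0.8944, 0.0000, 0.4472).
e_1·c_2 = 0.8944·(-4) + 0.0000·1 + 0.4472·(-2) = -4.4721.
u_2 = c_2 + 4.4721·e_1 = (0.0000, 1.0000, 0.0000).
‖u_2‖ = 1.0000, so e_2 = (0.0000, 1.0000, 0.0000).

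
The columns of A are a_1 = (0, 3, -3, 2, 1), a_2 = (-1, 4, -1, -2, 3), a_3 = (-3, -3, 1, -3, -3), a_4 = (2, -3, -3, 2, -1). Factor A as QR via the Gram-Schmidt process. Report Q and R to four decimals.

a_1 = (0, 3, -3, 2, 1); ‖a_1‖ = 4.7958, so e_1 = (0.0000, 0.6255, -0.6255, 0.4170, 0.2085).
e_1·a_2 = 0.0000·(-1) + 0.6255·4 + (-0.6255)·(-1) + 0.4170·(-2) + 0.2085·3 = 2.9192.
u_2 = a_2 − 2.9192·e_1 = (-1.0000, 2.1739, 0.8261, -3.2174, 2.3913).
‖u_2‖ = 4.7411, so e_2 = (-0.2109, 0.4585, 0.1742, -0.6786, 0.5044).
e_1·a_3 = 0.0000·(-3) + 0.6255·(-3) + (-0.6255)·1 + 0.4170·(-3) + 0.2085·(-3) = -4.3788; e_2·a_3 = (-0.2109)·(-3) + 0.4585·(-3) + 0.1742·1 + (-0.6786)·(-3) + 0.5044·(-3) = -0.0459.
u_3 = a_3 + 4.3788·e_1 + 0.0459·e_2 = (-3.0097, -0.2398, -1.7311, -1.2050, -2.0638).
‖u_3‖ = 4.2218, so e_3 = (-0.7129, -0.0568, -0.4100, -0.2854, -0.4888).
e_1·a_4 = 0.0000·2 + 0.6255·(-3) + (-0.6255)·(-3) + 0.4170·2 + 0.2085·(-1) = 0.6255; e_2·a_4 = (-0.2109)·2 + 0.4585·(-3) + 0.1742·(-3) + (-0.6786)·2 + 0.5044·(-1) = -4.1817; e_3·a_4 = (-0.7129)·2 + (-0.0568)·(-3) + (-0.4100)·(-3) + (-0.2854)·2 + (-0.4888)·(-1) = -0.1072.
u_4 = a_4 − 0.6255·e_1 + 4.1817·e_2 + 0.1072·e_3 = (1.0416, -1.4800, -1.9240, -1.1292, 0.9263).
‖u_4‖ = 3.0183, so e_4 = (0.3451, -0.4903, -0.6374, -0.3741, 0.3069).

Q = [[0.0000, -0.2109, -0.7129, 0.3451], [0.6255, 0.4585, -0.0568, -0.4903], [-0.6255, 0.1742, -0.4100, -0.6374], [0.4170, -0.6786, -0.2854, -0.3741], [0.2085, 0.5044, -0.4888, 0.3069]], R = [[4.7958, 2.9192, -4.3788, 0.6255], [0.0000, 4.7411, -0.0459, -4.1817], [0.0000, 0.0000, 4.2218, -0.1072], [0.0000, 0.0000, 0.0000, 3.0183]]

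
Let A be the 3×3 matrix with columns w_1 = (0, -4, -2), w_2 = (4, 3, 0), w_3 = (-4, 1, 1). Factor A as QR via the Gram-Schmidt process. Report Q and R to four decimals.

Q = [[0.0000, 0.9481, -0.3180], [-0.8944, 0.1422, 0.4240], [-0.4472, -0.2844, -0.8480]], R = [[4.4721, -2.6833, -1.3416], [0.0000, 4.2190, -3.9346], [0.0000, 0.0000, 0.8480]]

w_1 = (0, -4, -2); ‖w_1‖ = 4.4721, so q_1 = (0.0000, -0.8944, -0.4472).
q_1·w_2 = 0.0000·4 + (-0.8944)·3 + (-0.4472)·0 = -2.6833.
u_2 = w_2 + 2.6833·q_1 = (4.0000, 0.6000, -1.2000).
‖u_2‖ = 4.2190, so q_2 = (0.9481, 0.1422, -0.2844).
q_1·w_3 = 0.0000·(-4) + (-0.8944)·1 + (-0.4472)·1 = -1.3416; q_2·w_3 = 0.9481·(-4) + 0.1422·1 + (-0.2844)·1 = -3.9346.
u_3 = w_3 + 1.3416·q_1 + 3.9346·q_2 = (-0.2697, 0.3596, -0.7191).
‖u_3‖ = 0.8480, so q_3 = (-0.3180, 0.4240, -0.8480).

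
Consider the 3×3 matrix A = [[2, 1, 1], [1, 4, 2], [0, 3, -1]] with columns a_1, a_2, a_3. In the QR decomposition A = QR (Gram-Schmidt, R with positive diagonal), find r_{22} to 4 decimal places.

a_1 = (2, 1, 0); ‖a_1‖ = 2.2361, so q_1 = (0.8944, 0.4472, 0.0000).
q_1·a_2 = 0.8944·1 + 0.4472·4 + 0.0000·3 = 2.6833.
u_2 = a_2 − 2.6833·q_1 = (-1.4000, 2.8000, 3.0000).
r_{22} = ‖u_2‖ = 4.3359.

r_{22} = 4.3359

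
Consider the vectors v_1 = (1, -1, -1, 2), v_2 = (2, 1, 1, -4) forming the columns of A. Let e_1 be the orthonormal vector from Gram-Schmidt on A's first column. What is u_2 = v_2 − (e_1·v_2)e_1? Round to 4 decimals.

u_2 = (3.1429, -0.1429, -0.1429, -1.7143)

v_1 = (1, -1, -1, 2); ‖v_1‖ = 2.6458, so e_1 = (0.3780, -0.3780, -0.3780, 0.7559).
e_1·v_2 = 0.3780·2 + (-0.3780)·1 + (-0.3780)·1 + 0.7559·(-4) = -3.0237.
u_2 = v_2 + 3.0237·e_1 = (3.1429, -0.1429, -0.1429, -1.7143).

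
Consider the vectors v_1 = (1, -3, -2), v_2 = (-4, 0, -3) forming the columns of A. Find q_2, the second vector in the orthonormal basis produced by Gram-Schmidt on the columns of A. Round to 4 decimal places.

v_1 = (1, -3, -2); ‖v_1‖ = 3.7417, so q_1 = (0.2673, -0.8018, -0.5345).
q_1·v_2 = 0.2673·(-4) + (-0.8018)·0 + (-0.5345)·(-3) = 0.5345.
u_2 = v_2 − 0.5345·q_1 = (-4.1429, 0.4286, -2.7143).
‖u_2‖ = 4.9713, so q_2 = (-0.8333, 0.0862, -0.5460).

q_2 = (-0.8333, 0.0862, -0.5460)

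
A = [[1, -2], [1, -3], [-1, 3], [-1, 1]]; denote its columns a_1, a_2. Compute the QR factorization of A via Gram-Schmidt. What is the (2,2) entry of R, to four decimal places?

r_{22} = 1.6583

a_1 = (1, 1, -1, -1); ‖a_1‖ = 2.0000, so q_1 = (0.5000, 0.5000, -0.5000, -0.5000).
q_1·a_2 = 0.5000·(-2) + 0.5000·(-3) + (-0.5000)·3 + (-0.5000)·1 = -4.5000.
u_2 = a_2 + 4.5000·q_1 = (0.2500, -0.7500, 0.7500, -1.2500).
r_{22} = ‖u_2‖ = 1.6583.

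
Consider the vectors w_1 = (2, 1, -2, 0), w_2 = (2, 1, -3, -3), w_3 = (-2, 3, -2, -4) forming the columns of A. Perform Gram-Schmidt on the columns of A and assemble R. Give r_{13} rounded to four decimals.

q_1 = w_1/‖w_1‖ = (2, 1, -2, 0)/3.0000 = (0.6667, 0.3333, -0.6667, 0.0000).
r_{13} = q_1·w_3 = 1.0000.

r_{13} = 1.0000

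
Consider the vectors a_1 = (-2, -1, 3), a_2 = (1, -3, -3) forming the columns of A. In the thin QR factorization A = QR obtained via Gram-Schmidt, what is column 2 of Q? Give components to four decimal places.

a_1 = (-2, -1, 3); ‖a_1‖ = 3.7417, so e_1 = (-0.5345, -0.2673, 0.8018).
e_1·a_2 = (-0.5345)·1 + (-0.2673)·(-3) + 0.8018·(-3) = -2.1381.
u_2 = a_2 + 2.1381·e_1 = (-0.1429, -3.5714, -1.2857).
‖u_2‖ = 3.7985, so e_2 = (-0.0376, -0.9402, -0.3385).

e_2 = (-0.0376, -0.9402, -0.3385)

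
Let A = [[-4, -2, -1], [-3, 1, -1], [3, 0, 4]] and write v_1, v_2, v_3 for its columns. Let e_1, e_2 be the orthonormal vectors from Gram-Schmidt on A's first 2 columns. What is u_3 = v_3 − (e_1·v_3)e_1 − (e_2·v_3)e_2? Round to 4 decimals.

u_3 = (0.6414, 1.2828, 2.1379)

e_1 = v_1/‖v_1‖ = (-4, -3, 3)/5.8310 = (-0.6860, -0.5145, 0.5145).
r_{12} = e_1·v_2 = 0.8575.
u_2 = v_2 − 0.8575·e_1 = (-1.4118, 1.4412, -0.4412).
‖u_2‖ = 2.0651, so e_2 = (-0.6836, 0.6979, -0.2136).
r_{13} = e_1·v_3 = 3.2585; r_{23} = e_2·v_3 = -0.8688.
u_3 = v_3 − 3.2585·e_1 + 0.8688·e_2 = (0.6414, 1.2828, 2.1379).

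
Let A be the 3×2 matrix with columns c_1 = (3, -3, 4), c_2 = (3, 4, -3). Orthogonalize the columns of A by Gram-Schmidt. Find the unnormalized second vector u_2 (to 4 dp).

e_1 = c_1/‖c_1‖ = (3, -3, 4)/5.8310 = (0.5145, -0.5145, 0.6860).
r_{12} = e_1·c_2 = -2.5725.
u_2 = c_2 + 2.5725·e_1 = (4.3235, 2.6765, -1.2353).

u_2 = (4.3235, 2.6765, -1.2353)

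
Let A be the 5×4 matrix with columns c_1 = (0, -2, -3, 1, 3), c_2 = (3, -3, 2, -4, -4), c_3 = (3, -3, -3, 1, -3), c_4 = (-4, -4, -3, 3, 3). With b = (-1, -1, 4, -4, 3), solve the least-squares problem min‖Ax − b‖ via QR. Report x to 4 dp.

c_1 = (0, -2, -3, 1, 3); ‖c_1‖ = 4.7958, so q_1 = (0.0000, -0.4170, -0.6255, 0.2085, 0.6255).
q_1·c_2 = 0.0000·3 + (-0.4170)·(-3) + (-0.6255)·2 + 0.2085·(-4) + 0.6255·(-4) = -3.3362.
u_2 = c_2 + 3.3362·q_1 = (3.0000, -4.3913, -0.0870, -3.3043, -1.9130).
‖u_2‖ = 6.5475, so q_2 = (0.4582, -0.6707, -0.0133, -0.5047, -0.2922).
q_1·c_3 = 0.0000·3 + (-0.4170)·(-3) + (-0.6255)·(-3) + 0.2085·1 + 0.6255·(-3) = 1.4596; q_2·c_3 = 0.4582·3 + (-0.6707)·(-3) + (-0.0133)·(-3) + (-0.5047)·1 + (-0.2922)·(-3) = 3.7983.
u_3 = c_3 − 1.4596·q_1 − 3.7983·q_2 = (1.2596, 0.1562, -2.0365, 2.6126, -2.8032).
‖u_3‖ = 4.5213, so q_3 = (0.2786, 0.0345, -0.4504, 0.5778, -0.6200).
q_1·c_4 = 0.0000·(-4) + (-0.4170)·(-4) + (-0.6255)·(-3) + 0.2085·3 + 0.6255·3 = 6.0469; q_2·c_4 = 0.4582·(-4) + (-0.6707)·(-4) + (-0.0133)·(-3) + (-0.5047)·3 + (-0.2922)·3 = -1.5007; q_3·c_4 = 0.2786·(-4) + 0.0345·(-4) + (-0.4504)·(-3) + 0.5778·3 + (-0.6200)·3 = -0.0278.
u_4 = c_4 − 6.0469·q_1 + 1.5007·q_2 + 0.0278·q_3 = (-3.3046, -2.4838, 0.7501, 0.9978, -1.2383).
‖u_4‖ = 4.4924, so q_4 = (-0.7356, -0.5529, 0.1670, 0.2221, -0.2757).
Qᵀb = (-1.0426, 1.3015, -6.2862, 0.2410).
Back-substitute: x_4 = 0.2410/4.4924 = 0.0537.
x_3 = (-6.2862 + 0.0278·0.0537)/4.5213 = -1.3900.
x_2 = (1.3015 − 3.7983·(-1.3900) + 1.5007·0.0537)/6.5475 = 1.0175.
x_1 = (-1.0426 + 3.3362·1.0175 − 1.4596·(-1.3900) − 6.0469·0.0537)/4.7958 = 0.8458.

x = (0.8458, 1.0175, -1.3900, 0.0537)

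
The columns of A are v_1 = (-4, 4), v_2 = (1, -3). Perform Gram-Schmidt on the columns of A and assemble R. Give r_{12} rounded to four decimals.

v_1 = (-4, 4); ‖v_1‖ = 5.6569, so q_1 = (-0.7071, 0.7071).
r_{12} = q_1·v_2 = -2.8284.

r_{12} = -2.8284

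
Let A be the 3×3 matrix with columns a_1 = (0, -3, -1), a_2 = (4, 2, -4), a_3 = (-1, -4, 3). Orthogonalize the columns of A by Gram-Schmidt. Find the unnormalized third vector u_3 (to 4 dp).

u_3 = (1.4944, -0.4270, 1.2809)

a_1 = (0, -3, -1); ‖a_1‖ = 3.1623, so e_1 = (0.0000, -0.9487, -0.3162).
e_1·a_2 = 0.0000·4 + (-0.9487)·2 + (-0.3162)·(-4) = -0.6325.
u_2 = a_2 + 0.6325·e_1 = (4.0000, 1.4000, -4.2000).
‖u_2‖ = 5.9666, so e_2 = (0.6704, 0.2346, -0.7039).
e_1·a_3 = 0.0000·(-1) + (-0.9487)·(-4) + (-0.3162)·3 = 2.8460; e_2·a_3 = 0.6704·(-1) + 0.2346·(-4) + (-0.7039)·3 = -3.7207.
u_3 = a_3 − 2.8460·e_1 + 3.7207·e_2 = (1.4944, -0.4270, 1.2809).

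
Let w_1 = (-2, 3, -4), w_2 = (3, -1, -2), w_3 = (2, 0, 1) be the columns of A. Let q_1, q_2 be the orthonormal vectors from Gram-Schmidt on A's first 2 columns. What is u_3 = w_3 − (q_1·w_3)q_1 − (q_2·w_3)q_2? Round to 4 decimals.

u_3 = (0.6667, 1.0667, 0.4667)

w_1 = (-2, 3, -4); ‖w_1‖ = 5.3852, so q_1 = (-0.3714, 0.5571, -0.7428).
q_1·w_2 = (-0.3714)·3 + 0.5571·(-1) + (-0.7428)·(-2) = -0.1857.
u_2 = w_2 + 0.1857·q_1 = (2.9310, -0.8966, -2.1379).
‖u_2‖ = 3.7370, so q_2 = (0.7843, -0.2399, -0.5721).
q_1·w_3 = (-0.3714)·2 + 0.5571·0 + (-0.7428)·1 = -1.4856; q_2·w_3 = 0.7843·2 + (-0.2399)·0 + (-0.5721)·1 = 0.9965.
u_3 = w_3 + 1.4856·q_1 − 0.9965·q_2 = (0.6667, 1.0667, 0.4667).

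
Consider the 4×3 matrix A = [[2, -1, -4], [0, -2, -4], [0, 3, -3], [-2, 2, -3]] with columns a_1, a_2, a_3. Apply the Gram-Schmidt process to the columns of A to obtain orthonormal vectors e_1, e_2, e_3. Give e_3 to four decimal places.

a_1 = (2, 0, 0, -2); ‖a_1‖ = 2.8284, so e_1 = (0.7071, 0.0000, 0.0000, -0.7071).
e_1·a_2 = 0.7071·(-1) + 0.0000·(-2) + 0.0000·3 + (-0.7071)·2 = -2.1213.
u_2 = a_2 + 2.1213·e_1 = (0.5000, -2.0000, 3.0000, 0.5000).
‖u_2‖ = 3.6742, so e_2 = (0.1361, -0.5443, 0.8165, 0.1361).
e_1·a_3 = 0.7071·(-4) + 0.0000·(-4) + 0.0000·(-3) + (-0.7071)·(-3) = -0.7071; e_2·a_3 = 0.1361·(-4) + (-0.5443)·(-4) + 0.8165·(-3) + 0.1361·(-3) = -1.2247.
u_3 = a_3 + 0.7071·e_1 + 1.2247·e_2 = (-3.3333, -4.6667, -2.0000, -3.3333).
‖u_3‖ = 6.9282, so e_3 = (-0.4811, -0.6736, -0.2887, -0.4811).

e_3 = (-0.4811, -0.6736, -0.2887, -0.4811)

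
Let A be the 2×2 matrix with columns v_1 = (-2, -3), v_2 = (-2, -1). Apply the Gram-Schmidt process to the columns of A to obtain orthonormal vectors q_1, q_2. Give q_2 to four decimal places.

q_2 = (-0.8321, 0.5547)

q_1 = v_1/‖v_1‖ = (-2, -3)/3.6056 = (-0.5547, -0.8321).
r_{12} = q_1·v_2 = 1.9415.
u_2 = v_2 − 1.9415·q_1 = (-0.9231, 0.6154).
‖u_2‖ = 1.1094, so q_2 = (-0.8321, 0.5547).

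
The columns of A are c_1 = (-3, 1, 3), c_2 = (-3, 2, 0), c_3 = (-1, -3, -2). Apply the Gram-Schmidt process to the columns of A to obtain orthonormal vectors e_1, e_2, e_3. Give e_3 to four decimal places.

e_3 = (-0.5345, -0.8018, -0.2673)

c_1 = (-3, 1, 3); ‖c_1‖ = 4.3589, so e_1 = (-0.6882, 0.2294, 0.6882).
e_1·c_2 = (-0.6882)·(-3) + 0.2294·2 + 0.6882·0 = 2.5236.
u_2 = c_2 − 2.5236·e_1 = (-1.2632, 1.4211, -1.7368).
‖u_2‖ = 2.5752, so e_2 = (-0.4905, 0.5518, -0.6745).
e_1·c_3 = (-0.6882)·(-1) + 0.2294·(-3) + 0.6882·(-2) = -1.3765; e_2·c_3 = (-0.4905)·(-1) + 0.5518·(-3) + (-0.6745)·(-2) = 0.1839.
u_3 = c_3 + 1.3765·e_1 − 0.1839·e_2 = (-1.8571, -2.7857, -0.9286).
‖u_3‖ = 3.4744, so e_3 = (-0.5345, -0.8018, -0.2673).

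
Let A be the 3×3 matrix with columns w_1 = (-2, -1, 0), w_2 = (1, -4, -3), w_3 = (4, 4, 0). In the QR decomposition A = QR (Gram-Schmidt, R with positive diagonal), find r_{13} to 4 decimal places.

w_1 = (-2, -1, 0); ‖w_1‖ = 2.2361, so e_1 = (-0.8944, -0.4472, 0.0000).
r_{13} = e_1·w_3 = -5.3666.

r_{13} = -5.3666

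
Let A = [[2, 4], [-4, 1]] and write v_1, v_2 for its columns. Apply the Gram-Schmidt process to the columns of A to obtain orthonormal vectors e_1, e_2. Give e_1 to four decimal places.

e_1 = v_1/‖v_1‖ = (2, -4)/4.4721 = (0.4472, -0.8944).

e_1 = (0.4472, -0.8944)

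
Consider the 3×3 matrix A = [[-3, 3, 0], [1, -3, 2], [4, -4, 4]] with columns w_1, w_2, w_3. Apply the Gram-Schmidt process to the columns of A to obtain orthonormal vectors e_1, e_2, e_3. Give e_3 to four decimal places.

w_1 = (-3, 1, 4); ‖w_1‖ = 5.0990, so e_1 = (-0.5883, 0.1961, 0.7845).
e_1·w_2 = (-0.5883)·3 + 0.1961·(-3) + 0.7845·(-4) = -5.4913.
u_2 = w_2 + 5.4913·e_1 = (-0.2308, -1.9231, 0.3077).
‖u_2‖ = 1.9612, so e_2 = (-0.1177, -0.9806, 0.1569).
e_1·w_3 = (-0.5883)·0 + 0.1961·2 + 0.7845·4 = 3.5301; e_2·w_3 = (-0.1177)·0 + (-0.9806)·2 + 0.1569·4 = -1.3336.
u_3 = w_3 − 3.5301·e_1 + 1.3336·e_2 = (1.9200, 0.0000, 1.4400).
‖u_3‖ = 2.4000, so e_3 = (0.8000, 0.0000, 0.6000).

e_3 = (0.8000, 0.0000, 0.6000)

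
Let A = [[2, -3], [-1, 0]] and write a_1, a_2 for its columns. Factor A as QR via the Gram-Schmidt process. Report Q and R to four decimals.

a_1 = (2, -1); ‖a_1‖ = 2.2361, so e_1 = (0.8944, -0.4472).
e_1·a_2 = 0.8944·(-3) + (-0.4472)·0 = -2.6833.
u_2 = a_2 + 2.6833·e_1 = (-0.6000, -1.2000).
‖u_2‖ = 1.3416, so e_2 = (-0.4472, -0.8944).

Q = [[0.8944, -0.4472], [-0.4472, -0.8944]], R = [[2.2361, -2.6833], [0.0000, 1.3416]]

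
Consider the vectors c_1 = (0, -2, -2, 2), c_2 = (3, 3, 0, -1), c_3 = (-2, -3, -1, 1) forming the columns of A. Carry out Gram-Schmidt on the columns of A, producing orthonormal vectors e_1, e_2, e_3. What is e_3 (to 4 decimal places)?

c_1 = (0, -2, -2, 2); ‖c_1‖ = 3.4641, so e_1 = (0.0000, -0.5774, -0.5774, 0.5774).
e_1·c_2 = 0.0000·3 + (-0.5774)·3 + (-0.5774)·0 + 0.5774·(-1) = -2.3094.
u_2 = c_2 + 2.3094·e_1 = (3.0000, 1.6667, -1.3333, 0.3333).
‖u_2‖ = 3.6968, so e_2 = (0.8115, 0.4508, -0.3607, 0.0902).
e_1·c_3 = 0.0000·(-2) + (-0.5774)·(-3) + (-0.5774)·(-1) + 0.5774·1 = 2.8868; e_2·c_3 = 0.8115·(-2) + 0.4508·(-3) + (-0.3607)·(-1) + 0.0902·1 = -2.5247.
u_3 = c_3 − 2.8868·e_1 + 2.5247·e_2 = (0.0488, -0.1951, -0.2439, -0.4390).
‖u_3‖ = 0.5410, so e_3 = (0.0902, -0.3607, -0.4508, -0.8115).

e_3 = (0.0902, -0.3607, -0.4508, -0.8115)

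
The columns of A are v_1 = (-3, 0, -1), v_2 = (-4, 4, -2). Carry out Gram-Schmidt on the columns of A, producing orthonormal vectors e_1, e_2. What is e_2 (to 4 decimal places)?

e_2 = (0.0494, 0.9877, -0.1482)

v_1 = (-3, 0, -1); ‖v_1‖ = 3.1623, so e_1 = (-0.9487, 0.0000, -0.3162).
e_1·v_2 = (-0.9487)·(-4) + 0.0000·4 + (-0.3162)·(-2) = 4.4272.
u_2 = v_2 − 4.4272·e_1 = (0.2000, 4.0000, -0.6000).
‖u_2‖ = 4.0497, so e_2 = (0.0494, 0.9877, -0.1482).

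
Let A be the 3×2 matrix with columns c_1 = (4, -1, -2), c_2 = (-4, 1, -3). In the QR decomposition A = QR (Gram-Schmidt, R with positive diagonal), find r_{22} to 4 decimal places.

q_1 = c_1/‖c_1‖ = (4, -1, -2)/4.5826 = (0.8729, -0.2182, -0.4364).
r_{12} = q_1·c_2 = -2.4004.
u_2 = c_2 + 2.4004·q_1 = (-1.9048, 0.4762, -4.0476).
r_{22} = ‖u_2‖ = 4.4987.

r_{22} = 4.4987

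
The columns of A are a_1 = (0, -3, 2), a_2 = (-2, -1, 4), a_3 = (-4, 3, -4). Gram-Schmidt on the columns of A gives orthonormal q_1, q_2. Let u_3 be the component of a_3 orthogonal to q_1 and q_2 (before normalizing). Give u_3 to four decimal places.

u_3 = (-3.4211, -1.3684, -2.0526)

a_1 = (0, -3, 2); ‖a_1‖ = 3.6056, so q_1 = (0.0000, -0.8321, 0.5547).
q_1·a_2 = 0.0000·(-2) + (-0.8321)·(-1) + 0.5547·4 = 3.0509.
u_2 = a_2 − 3.0509·q_1 = (-2.0000, 1.5385, 2.3077).
‖u_2‖ = 3.4194, so q_2 = (-0.5849, 0.4499, 0.6749).
q_1·a_3 = 0.0000·(-4) + (-0.8321)·3 + 0.5547·(-4) = -4.7150; q_2·a_3 = (-0.5849)·(-4) + 0.4499·3 + 0.6749·(-4) = 0.9898.
u_3 = a_3 + 4.7150·q_1 − 0.9898·q_2 = (-3.4211, -1.3684, -2.0526).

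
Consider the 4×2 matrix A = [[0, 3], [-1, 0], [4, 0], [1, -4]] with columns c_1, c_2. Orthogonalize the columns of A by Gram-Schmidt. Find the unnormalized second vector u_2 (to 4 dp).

c_1 = (0, -1, 4, 1); ‖c_1‖ = 4.2426, so e_1 = (0.0000, -0.2357, 0.9428, 0.2357).
e_1·c_2 = 0.0000·3 + (-0.2357)·0 + 0.9428·0 + 0.2357·(-4) = -0.9428.
u_2 = c_2 + 0.9428·e_1 = (3.0000, -0.2222, 0.8889, -3.7778).

u_2 = (3.0000, -0.2222, 0.8889, -3.7778)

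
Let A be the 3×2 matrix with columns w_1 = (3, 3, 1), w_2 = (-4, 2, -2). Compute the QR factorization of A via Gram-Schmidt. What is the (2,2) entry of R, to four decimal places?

r_{22} = 4.5422

w_1 = (3, 3, 1); ‖w_1‖ = 4.3589, so e_1 = (0.6882, 0.6882, 0.2294).
e_1·w_2 = 0.6882·(-4) + 0.6882·2 + 0.2294·(-2) = -1.8353.
u_2 = w_2 + 1.8353·e_1 = (-2.7368, 3.2632, -1.5789).
r_{22} = ‖u_2‖ = 4.5422.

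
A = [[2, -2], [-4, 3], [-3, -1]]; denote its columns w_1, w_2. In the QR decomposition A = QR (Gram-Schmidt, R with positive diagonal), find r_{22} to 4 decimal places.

w_1 = (2, -4, -3); ‖w_1‖ = 5.3852, so e_1 = (0.3714, -0.7428, -0.5571).
e_1·w_2 = 0.3714·(-2) + (-0.7428)·3 + (-0.5571)·(-1) = -2.4140.
u_2 = w_2 + 2.4140·e_1 = (-1.1034, 1.2069, -2.3448).
r_{22} = ‖u_2‖ = 2.8587.

r_{22} = 2.8587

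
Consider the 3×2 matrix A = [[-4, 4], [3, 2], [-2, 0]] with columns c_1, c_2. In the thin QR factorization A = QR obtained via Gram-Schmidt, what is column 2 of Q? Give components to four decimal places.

e_1 = c_1/‖c_1‖ = (-4, 3, -2)/5.3852 = (-0.7428, 0.5571, -0.3714).
r_{12} = e_1·c_2 = -1.8570.
u_2 = c_2 + 1.8570·e_1 = (2.6207, 3.0345, -0.6897).
‖u_2‖ = 4.0684, so e_2 = (0.6442, 0.7459, -0.1695).

e_2 = (0.6442, 0.7459, -0.1695)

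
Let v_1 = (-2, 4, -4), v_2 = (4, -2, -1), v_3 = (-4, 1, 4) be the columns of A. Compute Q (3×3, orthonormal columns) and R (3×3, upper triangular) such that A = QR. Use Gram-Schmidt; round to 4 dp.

q_1 = v_1/‖v_1‖ = (-2, 4, -4)/6.0000 = (-0.3333, 0.6667, -0.6667).
r_{12} = q_1·v_2 = -2.0000.
u_2 = v_2 + 2.0000·q_1 = (3.3333, -0.6667, -2.3333).
‖u_2‖ = 4.1231, so q_2 = (0.8085, -0.1617, -0.5659).
r_{13} = q_1·v_3 = -0.6667; r_{23} = q_2·v_3 = -5.6592.
u_3 = v_3 + 0.6667·q_1 + 5.6592·q_2 = (0.3529, 0.5294, 0.3529).
‖u_3‖ = 0.7276, so q_3 = (0.4851, 0.7276, 0.4851).

Q = [[-0.3333, 0.8085, 0.4851], [0.6667, -0.1617, 0.7276], [-0.6667, -0.5659, 0.4851]], R = [[6.0000, -2.0000, -0.6667], [0.0000, 4.1231, -5.6592], [0.0000, 0.0000, 0.7276]]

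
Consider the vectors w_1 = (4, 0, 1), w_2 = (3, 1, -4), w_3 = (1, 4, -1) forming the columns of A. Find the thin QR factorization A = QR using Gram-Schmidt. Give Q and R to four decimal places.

w_1 = (4, 0, 1); ‖w_1‖ = 4.1231, so q_1 = (0.9701, 0.0000, 0.2425).
q_1·w_2 = 0.9701·3 + 0.0000·1 + 0.2425·(-4) = 1.9403.
u_2 = w_2 − 1.9403·q_1 = (1.1176, 1.0000, -4.4706).
‖u_2‖ = 4.7154, so q_2 = (0.2370, 0.2121, -0.9481).
q_1·w_3 = 0.9701·1 + 0.0000·4 + 0.2425·(-1) = 0.7276; q_2·w_3 = 0.2370·1 + 0.2121·4 + (-0.9481)·(-1) = 2.0334.
u_3 = w_3 − 0.7276·q_1 − 2.0334·q_2 = (-0.1878, 3.5688, 0.7513).
‖u_3‖ = 3.6518, so q_3 = (-0.0514, 0.9773, 0.2057).

Q = [[0.9701, 0.2370, -0.0514], [0.0000, 0.2121, 0.9773], [0.2425, -0.9481, 0.2057]], R = [[4.1231, 1.9403, 0.7276], [0.0000, 4.7154, 2.0334], [0.0000, 0.0000, 3.6518]]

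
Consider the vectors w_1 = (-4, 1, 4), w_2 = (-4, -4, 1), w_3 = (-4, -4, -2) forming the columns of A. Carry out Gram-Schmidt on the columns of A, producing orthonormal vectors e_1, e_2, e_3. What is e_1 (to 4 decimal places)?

e_1 = w_1/‖w_1‖ = (-4, 1, 4)/5.7446 = (-0.6963, 0.1741, 0.6963).

e_1 = (-0.6963, 0.1741, 0.6963)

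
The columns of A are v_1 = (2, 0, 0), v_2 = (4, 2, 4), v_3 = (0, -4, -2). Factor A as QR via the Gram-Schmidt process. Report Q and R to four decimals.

e_1 = v_1/‖v_1‖ = (2, 0, 0)/2.0000 = (1.0000, 0.0000, 0.0000).
r_{12} = e_1·v_2 = 4.0000.
u_2 = v_2 − 4.0000·e_1 = (0.0000, 2.0000, 4.0000).
‖u_2‖ = 4.4721, so e_2 = (0.0000, 0.4472, 0.8944).
r_{13} = e_1·v_3 = 0.0000; r_{23} = e_2·v_3 = -3.5777.
u_3 = v_3 + 0.0000·e_1 + 3.5777·e_2 = (0.0000, -2.4000, 1.2000).
‖u_3‖ = 2.6833, so e_3 = (0.0000, -0.8944, 0.4472).

Q = [[1.0000, 0.0000, 0.0000], [0.0000, 0.4472, -0.8944], [0.0000, 0.8944, 0.4472]], R = [[2.0000, 4.0000, 0.0000], [0.0000, 4.4721, -3.5777], [0.0000, 0.0000, 2.6833]]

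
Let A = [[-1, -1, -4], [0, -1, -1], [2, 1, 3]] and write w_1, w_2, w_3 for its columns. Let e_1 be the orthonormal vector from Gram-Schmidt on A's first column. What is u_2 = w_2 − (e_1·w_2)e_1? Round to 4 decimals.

u_2 = (-0.4000, -1.0000, -0.2000)

w_1 = (-1, 0, 2); ‖w_1‖ = 2.2361, so e_1 = (-0.4472, 0.0000, 0.8944).
e_1·w_2 = (-0.4472)·(-1) + 0.0000·(-1) + 0.8944·1 = 1.3416.
u_2 = w_2 − 1.3416·e_1 = (-0.4000, -1.0000, -0.2000).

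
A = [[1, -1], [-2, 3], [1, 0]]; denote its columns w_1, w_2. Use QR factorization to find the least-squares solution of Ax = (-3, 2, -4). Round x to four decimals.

x = (-4.2727, -2.0909)

w_1 = (1, -2, 1); ‖w_1‖ = 2.4495, so e_1 = (0.4082, -0.8165, 0.4082).
e_1·w_2 = 0.4082·(-1) + (-0.8165)·3 + 0.4082·0 = -2.8577.
u_2 = w_2 + 2.8577·e_1 = (0.1667, 0.6667, 1.1667).
‖u_2‖ = 1.3540, so e_2 = (0.1231, 0.4924, 0.8616).
Qᵀb = (-4.4907, -2.8311).
Back-substitute: x_2 = -2.8311/1.3540 = -2.0909.
x_1 = (-4.4907 + 2.8577·(-2.0909))/2.4495 = -4.2727.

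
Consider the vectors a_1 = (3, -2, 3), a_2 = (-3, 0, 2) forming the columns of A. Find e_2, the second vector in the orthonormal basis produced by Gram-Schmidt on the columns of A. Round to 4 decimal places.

a_1 = (3, -2, 3); ‖a_1‖ = 4.6904, so e_1 = (0.6396, -0.4264, 0.6396).
e_1·a_2 = 0.6396·(-3) + (-0.4264)·0 + 0.6396·2 = -0.6396.
u_2 = a_2 + 0.6396·e_1 = (-2.5909, -0.2727, 2.4091).
‖u_2‖ = 3.5484, so e_2 = (-0.7302, -0.0769, 0.6789).

e_2 = (-0.7302, -0.0769, 0.6789)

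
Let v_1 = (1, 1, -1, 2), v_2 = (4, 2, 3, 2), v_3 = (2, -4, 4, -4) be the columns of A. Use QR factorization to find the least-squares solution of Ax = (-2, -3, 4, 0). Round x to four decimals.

x = (-1.2857, 0.2000, 0.1000)

v_1 = (1, 1, -1, 2); ‖v_1‖ = 2.6458, so e_1 = (0.3780, 0.3780, -0.3780, 0.7559).
e_1·v_2 = 0.3780·4 + 0.3780·2 + (-0.3780)·3 + 0.7559·2 = 2.6458.
u_2 = v_2 − 2.6458·e_1 = (3.0000, 1.0000, 4.0000, 0.0000).
‖u_2‖ = 5.0990, so e_2 = (0.5883, 0.1961, 0.7845, 0.0000).
e_1·v_3 = 0.3780·2 + 0.3780·(-4) + (-0.3780)·4 + 0.7559·(-4) = -5.2915; e_2·v_3 = 0.5883·2 + 0.1961·(-4) + 0.7845·4 + 0.0000·(-4) = 3.5301.
u_3 = v_3 + 5.2915·e_1 − 3.5301·e_2 = (1.9231, -2.6923, -0.7692, 0.0000).
‖u_3‖ = 3.3968, so e_3 = (0.5661, -0.7926, -0.2265, 0.0000).
Qᵀb = (-3.4017, 1.3728, 0.3397).
Back-substitute: x_3 = 0.3397/3.3968 = 0.1000.
x_2 = (1.3728 − 3.5301·0.1000)/5.0990 = 0.2000.
x_1 = (-3.4017 − 2.6458·0.2000 + 5.2915·0.1000)/2.6458 = -1.2857.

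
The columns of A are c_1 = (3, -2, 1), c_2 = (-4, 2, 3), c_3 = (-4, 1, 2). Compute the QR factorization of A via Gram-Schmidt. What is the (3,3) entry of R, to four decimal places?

r_{33} = 0.9744

c_1 = (3, -2, 1); ‖c_1‖ = 3.7417, so q_1 = (0.8018, -0.5345, 0.2673).
q_1·c_2 = 0.8018·(-4) + (-0.5345)·2 + 0.2673·3 = -3.4744.
u_2 = c_2 + 3.4744·q_1 = (-1.2143, 0.1429, 3.9286).
‖u_2‖ = 4.1144, so q_2 = (-0.2951, 0.0347, 0.9548).
q_1·c_3 = 0.8018·(-4) + (-0.5345)·1 + 0.2673·2 = -3.2071; q_2·c_3 = (-0.2951)·(-4) + 0.0347·1 + 0.9548·2 = 3.1249.
u_3 = c_3 + 3.2071·q_1 − 3.1249·q_2 = (-0.5063, -0.8228, -0.1266).
r_{33} = ‖u_3‖ = 0.9744.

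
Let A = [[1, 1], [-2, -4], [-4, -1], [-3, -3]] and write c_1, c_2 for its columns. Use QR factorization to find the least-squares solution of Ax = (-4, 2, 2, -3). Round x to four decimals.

x = (-0.2423, 0.0123)

c_1 = (1, -2, -4, -3); ‖c_1‖ = 5.4772, so q_1 = (0.1826, -0.3651, -0.7303, -0.5477).
q_1·c_2 = 0.1826·1 + (-0.3651)·(-4) + (-0.7303)·(-1) + (-0.5477)·(-3) = 4.0166.
u_2 = c_2 − 4.0166·q_1 = (0.2667, -2.5333, 1.9333, -0.8000).
‖u_2‖ = 3.2965, so q_2 = (0.0809, -0.7685, 0.5865, -0.2427).
Qᵀb = (-1.2780, 0.0404).
Back-substitute: x_2 = 0.0404/3.2965 = 0.0123.
x_1 = (-1.2780 − 4.0166·0.0123)/5.4772 = -0.2423.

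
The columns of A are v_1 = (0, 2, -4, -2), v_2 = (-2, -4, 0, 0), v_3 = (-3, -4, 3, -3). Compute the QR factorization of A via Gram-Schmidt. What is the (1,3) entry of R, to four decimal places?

v_1 = (0, 2, -4, -2); ‖v_1‖ = 4.8990, so e_1 = (0.0000, 0.4082, -0.8165, -0.4082).
r_{13} = e_1·v_3 = -2.8577.

r_{13} = -2.8577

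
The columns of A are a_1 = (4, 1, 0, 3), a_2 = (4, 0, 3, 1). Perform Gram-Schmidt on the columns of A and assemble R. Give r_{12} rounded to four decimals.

r_{12} = 3.7262

a_1 = (4, 1, 0, 3); ‖a_1‖ = 5.0990, so q_1 = (0.7845, 0.1961, 0.0000, 0.5883).
r_{12} = q_1·a_2 = 3.7262.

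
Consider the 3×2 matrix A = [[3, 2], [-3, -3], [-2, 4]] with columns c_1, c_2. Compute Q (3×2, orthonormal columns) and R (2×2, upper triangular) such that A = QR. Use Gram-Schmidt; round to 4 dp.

c_1 = (3, -3, -2); ‖c_1‖ = 4.6904, so e_1 = (0.6396, -0.6396, -0.4264).
e_1·c_2 = 0.6396·2 + (-0.6396)·(-3) + (-0.4264)·4 = 1.4924.
u_2 = c_2 − 1.4924·e_1 = (1.0455, -2.0455, 4.6364).
‖u_2‖ = 5.1742, so e_2 = (0.2020, -0.3953, 0.8960).

Q = [[0.6396, 0.2020], [-0.6396, -0.3953], [-0.4264, 0.8960]], R = [[4.6904, 1.4924], [0.0000, 5.1742]]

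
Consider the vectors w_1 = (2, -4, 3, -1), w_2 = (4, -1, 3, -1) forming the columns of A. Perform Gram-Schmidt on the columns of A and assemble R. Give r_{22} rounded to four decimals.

e_1 = w_1/‖w_1‖ = (2, -4, 3, -1)/5.4772 = (0.3651, -0.7303, 0.5477, -0.1826).
r_{12} = e_1·w_2 = 4.0166.
u_2 = w_2 − 4.0166·e_1 = (2.5333, 1.9333, 0.8000, -0.2667).
r_{22} = ‖u_2‖ = 3.2965.

r_{22} = 3.2965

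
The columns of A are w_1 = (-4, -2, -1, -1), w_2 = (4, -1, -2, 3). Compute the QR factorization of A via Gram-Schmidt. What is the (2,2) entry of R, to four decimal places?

w_1 = (-4, -2, -1, -1); ‖w_1‖ = 4.6904, so q_1 = (-0.8528, -0.4264, -0.2132, -0.2132).
q_1·w_2 = (-0.8528)·4 + (-0.4264)·(-1) + (-0.2132)·(-2) + (-0.2132)·3 = -3.1980.
u_2 = w_2 + 3.1980·q_1 = (1.2727, -2.3636, -2.6818, 2.3182).
r_{22} = ‖u_2‖ = 4.4467.

r_{22} = 4.4467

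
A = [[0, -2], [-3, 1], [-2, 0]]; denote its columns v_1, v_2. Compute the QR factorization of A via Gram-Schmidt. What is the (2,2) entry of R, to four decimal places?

v_1 = (0, -3, -2); ‖v_1‖ = 3.6056, so q_1 = (0.0000, -0.8321, -0.5547).
q_1·v_2 = 0.0000·(-2) + (-0.8321)·1 + (-0.5547)·0 = -0.8321.
u_2 = v_2 + 0.8321·q_1 = (-2.0000, 0.3077, -0.4615).
r_{22} = ‖u_2‖ = 2.0755.

r_{22} = 2.0755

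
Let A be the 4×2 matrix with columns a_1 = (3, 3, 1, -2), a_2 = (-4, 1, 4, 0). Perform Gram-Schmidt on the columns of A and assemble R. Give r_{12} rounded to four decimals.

r_{12} = -1.0426

e_1 = a_1/‖a_1‖ = (3, 3, 1, -2)/4.7958 = (0.6255, 0.6255, 0.2085, -0.4170).
r_{12} = e_1·a_2 = -1.0426.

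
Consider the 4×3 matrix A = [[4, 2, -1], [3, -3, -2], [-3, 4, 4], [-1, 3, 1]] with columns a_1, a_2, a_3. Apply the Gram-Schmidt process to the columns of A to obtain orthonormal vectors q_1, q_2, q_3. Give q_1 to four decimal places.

q_1 = (0.6761, 0.5071, -0.5071, -0.1690)

q_1 = a_1/‖a_1‖ = (4, 3, -3, -1)/5.9161 = (0.6761, 0.5071, -0.5071, -0.1690).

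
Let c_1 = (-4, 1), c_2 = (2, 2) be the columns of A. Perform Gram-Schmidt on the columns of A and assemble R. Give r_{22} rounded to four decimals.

r_{22} = 2.4254

q_1 = c_1/‖c_1‖ = (-4, 1)/4.1231 = (-0.9701, 0.2425).
r_{12} = q_1·c_2 = -1.4552.
u_2 = c_2 + 1.4552·q_1 = (0.5882, 2.3529).
r_{22} = ‖u_2‖ = 2.4254.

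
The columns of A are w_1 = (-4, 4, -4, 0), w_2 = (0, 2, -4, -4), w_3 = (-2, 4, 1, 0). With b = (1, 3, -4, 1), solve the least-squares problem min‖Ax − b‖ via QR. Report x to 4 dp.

w_1 = (-4, 4, -4, 0); ‖w_1‖ = 6.9282, so e_1 = (-0.5774, 0.5774, -0.5774, 0.0000).
e_1·w_2 = (-0.5774)·0 + 0.5774·2 + (-0.5774)·(-4) + 0.0000·(-4) = 3.4641.
u_2 = w_2 − 3.4641·e_1 = (2.0000, 0.0000, -2.0000, -4.0000).
‖u_2‖ = 4.8990, so e_2 = (0.4082, 0.0000, -0.4082, -0.8165).
e_1·w_3 = (-0.5774)·(-2) + 0.5774·4 + (-0.5774)·1 + 0.0000·0 = 2.8868; e_2·w_3 = 0.4082·(-2) + (0.0000)·4 + (-0.4082)·1 + (-0.8165)·0 = -1.2247.
u_3 = w_3 − 2.8868·e_1 + 1.2247·e_2 = (0.1667, 2.3333, 2.1667, -1.0000).
‖u_3‖ = 3.3417, so e_3 = (0.0499, 0.6983, 0.6484, -0.2993).
Qᵀb = (3.4641, 1.2247, -0.7481).
Back-substitute: x_3 = -0.7481/3.3417 = -0.2239.
x_2 = (1.2247 + 1.2247·(-0.2239))/4.8990 = 0.1940.
x_1 = (3.4641 − 3.4641·0.1940 − 2.8868·(-0.2239))/6.9282 = 0.4963.

x = (0.4963, 0.1940, -0.2239)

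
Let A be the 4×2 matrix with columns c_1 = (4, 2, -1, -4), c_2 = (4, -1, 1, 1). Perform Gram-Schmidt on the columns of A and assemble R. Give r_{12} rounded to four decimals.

r_{12} = 1.4796

c_1 = (4, 2, -1, -4); ‖c_1‖ = 6.0828, so q_1 = (0.6576, 0.3288, -0.1644, -0.6576).
r_{12} = q_1·c_2 = 1.4796.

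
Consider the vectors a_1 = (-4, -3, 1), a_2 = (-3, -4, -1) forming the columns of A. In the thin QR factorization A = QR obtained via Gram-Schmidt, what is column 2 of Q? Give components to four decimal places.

q_2 = (0.2265, -0.5661, -0.7926)

a_1 = (-4, -3, 1); ‖a_1‖ = 5.0990, so q_1 = (-0.7845, -0.5883, 0.1961).
q_1·a_2 = (-0.7845)·(-3) + (-0.5883)·(-4) + 0.1961·(-1) = 4.5107.
u_2 = a_2 − 4.5107·q_1 = (0.5385, -1.3462, -1.8846).
‖u_2‖ = 2.3778, so q_2 = (0.2265, -0.5661, -0.7926).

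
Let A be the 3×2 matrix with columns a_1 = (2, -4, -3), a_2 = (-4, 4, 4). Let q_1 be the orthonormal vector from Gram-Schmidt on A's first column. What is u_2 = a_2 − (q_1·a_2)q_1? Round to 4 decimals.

u_2 = (-1.5172, -0.9655, 0.2759)

q_1 = a_1/‖a_1‖ = (2, -4, -3)/5.3852 = (0.3714, -0.7428, -0.5571).
r_{12} = q_1·a_2 = -6.6850.
u_2 = a_2 + 6.6850·q_1 = (-1.5172, -0.9655, 0.2759).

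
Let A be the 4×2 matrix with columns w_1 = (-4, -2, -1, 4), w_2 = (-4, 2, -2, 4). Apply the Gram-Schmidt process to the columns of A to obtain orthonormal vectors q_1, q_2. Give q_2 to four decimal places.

q_2 = (-0.1911, 0.9147, -0.3004, 0.1911)

q_1 = w_1/‖w_1‖ = (-4, -2, -1, 4)/6.0828 = (-0.6576, -0.3288, -0.1644, 0.6576).
r_{12} = q_1·w_2 = 4.9320.
u_2 = w_2 − 4.9320·q_1 = (-0.7568, 3.6216, -1.1892, 0.7568).
‖u_2‖ = 3.9593, so q_2 = (-0.1911, 0.9147, -0.3004, 0.1911).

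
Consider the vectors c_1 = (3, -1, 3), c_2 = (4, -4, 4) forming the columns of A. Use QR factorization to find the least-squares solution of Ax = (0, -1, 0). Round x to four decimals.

x = (-0.5000, 0.3750)

c_1 = (3, -1, 3); ‖c_1‖ = 4.3589, so e_1 = (0.6882, -0.2294, 0.6882).
e_1·c_2 = 0.6882·4 + (-0.2294)·(-4) + 0.6882·4 = 6.4236.
u_2 = c_2 − 6.4236·e_1 = (-0.4211, -2.5263, -0.4211).
‖u_2‖ = 2.5955, so e_2 = (-0.1622, -0.9733, -0.1622).
Qᵀb = (0.2294, 0.9733).
Back-substitute: x_2 = 0.9733/2.5955 = 0.3750.
x_1 = (0.2294 − 6.4236·0.3750)/4.3589 = -0.5000.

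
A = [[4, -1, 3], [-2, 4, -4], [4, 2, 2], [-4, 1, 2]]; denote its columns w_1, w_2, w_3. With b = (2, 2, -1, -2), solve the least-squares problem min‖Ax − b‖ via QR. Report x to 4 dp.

x = (0.3220, -0.0659, -0.4635)

w_1 = (4, -2, 4, -4); ‖w_1‖ = 7.2111, so e_1 = (0.5547, -0.2774, 0.5547, -0.5547).
e_1·w_2 = 0.5547·(-1) + (-0.2774)·4 + 0.5547·2 + (-0.5547)·1 = -1.1094.
u_2 = w_2 + 1.1094·e_1 = (-0.3846, 3.6923, 2.6154, 0.3846).
‖u_2‖ = 4.5573, so e_2 = (-0.0844, 0.8102, 0.5739, 0.0844).
e_1·w_3 = 0.5547·3 + (-0.2774)·(-4) + 0.5547·2 + (-0.5547)·2 = 2.7735; e_2·w_3 = (-0.0844)·3 + 0.8102·(-4) + 0.5739·2 + 0.0844·2 = -2.1774.
u_3 = w_3 − 2.7735·e_1 + 2.1774·e_2 = (1.2778, -1.4667, 1.7111, 3.7222).
‖u_3‖ = 4.5350, so e_3 = (0.2818, -0.3234, 0.3773, 0.8208).
Qᵀb = (1.1094, 0.7089, -2.1021).
Back-substitute: x_3 = -2.1021/4.5350 = -0.4635.
x_2 = (0.7089 + 2.1774·(-0.4635))/4.5573 = -0.0659.
x_1 = (1.1094 + 1.1094·(-0.0659) − 2.7735·(-0.4635))/7.2111 = 0.3220.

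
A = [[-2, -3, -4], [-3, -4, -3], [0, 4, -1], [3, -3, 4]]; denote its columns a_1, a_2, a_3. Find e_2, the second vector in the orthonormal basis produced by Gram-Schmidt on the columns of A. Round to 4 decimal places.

e_1 = a_1/‖a_1‖ = (-2, -3, 0, 3)/4.6904 = (-0.4264, -0.6396, 0.0000, 0.6396).
r_{12} = e_1·a_2 = 1.9188.
u_2 = a_2 − 1.9188·e_1 = (-2.1818, -2.7727, 4.0000, -4.2273).
‖u_2‖ = 6.8057, so e_2 = (-0.3206, -0.4074, 0.5877, -0.6211).

e_2 = (-0.3206, -0.4074, 0.5877, -0.6211)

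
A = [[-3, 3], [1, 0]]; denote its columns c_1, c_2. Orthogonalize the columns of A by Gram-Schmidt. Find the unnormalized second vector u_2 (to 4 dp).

q_1 = c_1/‖c_1‖ = (-3, 1)/3.1623 = (-0.9487, 0.3162).
r_{12} = q_1·c_2 = -2.8460.
u_2 = c_2 + 2.8460·q_1 = (0.3000, 0.9000).

u_2 = (0.3000, 0.9000)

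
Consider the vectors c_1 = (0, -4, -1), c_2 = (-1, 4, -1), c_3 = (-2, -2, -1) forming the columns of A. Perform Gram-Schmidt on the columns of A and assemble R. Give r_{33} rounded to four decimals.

r_{33} = 1.5556

c_1 = (0, -4, -1); ‖c_1‖ = 4.1231, so e_1 = (0.0000, -0.9701, -0.2425).
e_1·c_2 = 0.0000·(-1) + (-0.9701)·4 + (-0.2425)·(-1) = -3.6380.
u_2 = c_2 + 3.6380·e_1 = (-1.0000, 0.4706, -1.8824).
‖u_2‖ = 2.1828, so e_2 = (-0.4581, 0.2156, -0.8623).
e_1·c_3 = 0.0000·(-2) + (-0.9701)·(-2) + (-0.2425)·(-1) = 2.1828; e_2·c_3 = (-0.4581)·(-2) + 0.2156·(-2) + (-0.8623)·(-1) = 1.3474.
u_3 = c_3 − 2.1828·e_1 − 1.3474·e_2 = (-1.3827, -0.1728, 0.6914).
r_{33} = ‖u_3‖ = 1.5556.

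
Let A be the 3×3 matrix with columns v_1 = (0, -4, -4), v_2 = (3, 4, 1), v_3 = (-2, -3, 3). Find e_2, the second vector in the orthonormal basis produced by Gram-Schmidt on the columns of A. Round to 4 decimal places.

e_2 = (0.8165, 0.4082, -0.4082)

v_1 = (0, -4, -4); ‖v_1‖ = 5.6569, so e_1 = (0.0000, -0.7071, -0.7071).
e_1·v_2 = 0.0000·3 + (-0.7071)·4 + (-0.7071)·1 = -3.5355.
u_2 = v_2 + 3.5355·e_1 = (3.0000, 1.5000, -1.5000).
‖u_2‖ = 3.6742, so e_2 = (0.8165, 0.4082, -0.4082).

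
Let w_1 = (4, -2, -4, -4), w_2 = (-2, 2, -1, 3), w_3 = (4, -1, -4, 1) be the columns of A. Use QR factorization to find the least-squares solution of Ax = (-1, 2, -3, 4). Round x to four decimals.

x = (0.0687, 1.3010, 0.3483)

w_1 = (4, -2, -4, -4); ‖w_1‖ = 7.2111, so e_1 = (0.5547, -0.2774, -0.5547, -0.5547).
e_1·w_2 = 0.5547·(-2) + (-0.2774)·2 + (-0.5547)·(-1) + (-0.5547)·3 = -2.7735.
u_2 = w_2 + 2.7735·e_1 = (-0.4615, 1.2308, -2.5385, 1.4615).
‖u_2‖ = 3.2106, so e_2 = (-0.1438, 0.3834, -0.7907, 0.4552).
e_1·w_3 = 0.5547·4 + (-0.2774)·(-1) + (-0.5547)·(-4) + (-0.5547)·1 = 4.1603; e_2·w_3 = (-0.1438)·4 + 0.3834·(-1) + (-0.7907)·(-4) + 0.4552·1 = 2.6595.
u_3 = w_3 − 4.1603·e_1 − 2.6595·e_2 = (2.0746, -0.8657, 0.4104, 2.0970).
‖u_3‖ = 3.1015, so e_3 = (0.6689, -0.2791, 0.1323, 0.6761).
Qᵀb = (-1.6641, 5.1034, 1.0804).
Back-substitute: x_3 = 1.0804/3.1015 = 0.3483.
x_2 = (5.1034 − 2.6595·0.3483)/3.2106 = 1.3010.
x_1 = (-1.6641 + 2.7735·1.3010 − 4.1603·0.3483)/7.2111 = 0.0687.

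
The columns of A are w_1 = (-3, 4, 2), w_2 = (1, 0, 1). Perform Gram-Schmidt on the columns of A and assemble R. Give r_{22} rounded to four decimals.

r_{22} = 1.4020

w_1 = (-3, 4, 2); ‖w_1‖ = 5.3852, so q_1 = (-0.5571, 0.7428, 0.3714).
q_1·w_2 = (-0.5571)·1 + 0.7428·0 + 0.3714·1 = -0.1857.
u_2 = w_2 + 0.1857·q_1 = (0.8966, 0.1379, 1.0690).
r_{22} = ‖u_2‖ = 1.4020.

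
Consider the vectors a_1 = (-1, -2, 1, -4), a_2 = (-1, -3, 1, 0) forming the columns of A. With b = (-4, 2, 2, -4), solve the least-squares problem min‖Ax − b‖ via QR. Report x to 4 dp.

a_1 = (-1, -2, 1, -4); ‖a_1‖ = 4.6904, so q_1 = (-0.2132, -0.4264, 0.2132, -0.8528).
q_1·a_2 = (-0.2132)·(-1) + (-0.4264)·(-3) + 0.2132·1 + (-0.8528)·0 = 1.7056.
u_2 = a_2 − 1.7056·q_1 = (-0.6364, -2.2727, 0.6364, 1.4545).
‖u_2‖ = 2.8445, so q_2 = (-0.2237, -0.7990, 0.2237, 0.5114).
Qᵀb = (3.8376, -2.3011).
Back-substitute: x_2 = -2.3011/2.8445 = -0.8090.
x_1 = (3.8376 − 1.7056·(-0.8090))/4.6904 = 1.1124.

x = (1.1124, -0.8090)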